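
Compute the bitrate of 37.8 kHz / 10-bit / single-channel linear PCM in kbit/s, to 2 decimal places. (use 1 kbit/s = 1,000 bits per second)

Bit rate = 37,800 × 10 × 1 = 378,000 bits/s.
= 378.00 kbit/s.

378.00 kbit/s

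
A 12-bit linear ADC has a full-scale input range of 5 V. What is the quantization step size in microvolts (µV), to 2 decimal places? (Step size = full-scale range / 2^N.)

5 V / 2^12 = 5 / 4,096 V = 1220.70 µV.

1220.70 µV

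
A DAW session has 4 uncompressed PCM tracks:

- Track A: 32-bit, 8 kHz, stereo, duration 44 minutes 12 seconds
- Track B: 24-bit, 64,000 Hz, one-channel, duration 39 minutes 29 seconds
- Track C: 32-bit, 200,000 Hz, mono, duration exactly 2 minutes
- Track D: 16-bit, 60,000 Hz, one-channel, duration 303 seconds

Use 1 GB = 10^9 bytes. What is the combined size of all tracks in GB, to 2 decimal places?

0.76 GB

Track A: 44 minutes 12 seconds = 2,652 s; 8,000 × 2,652 × 4 × 2 = 169,728,000 bytes.
Track B: 39 minutes 29 seconds = 2,369 s; 64,000 × 2,369 × 3 × 1 = 454,848,000 bytes.
Track C: exactly 2 minutes = 120 s; 200,000 × 120 × 4 × 1 = 96,000,000 bytes.
Track D: 60,000 × 303 × 2 × 1 = 36,360,000 bytes.
Total = 756,936,000 bytes = 0.76 GB.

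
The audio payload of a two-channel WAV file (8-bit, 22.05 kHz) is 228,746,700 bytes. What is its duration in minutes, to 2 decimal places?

Byte rate = 22,050 × 1 × 2 = 44,100 bytes/s.
Duration = 228,746,700 / 44,100 = 5,187 s.
5,187 s / 60 = 86.45 minutes.

86.45 minutes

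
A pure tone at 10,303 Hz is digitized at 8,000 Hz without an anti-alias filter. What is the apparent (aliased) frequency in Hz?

Nyquist = 8,000/2 = 4,000 Hz; 10,303 Hz exceeds it.
Alias = |10,303 − 1×8,000| = |10,303 − 8,000| = 2,303 Hz.

2,303 Hz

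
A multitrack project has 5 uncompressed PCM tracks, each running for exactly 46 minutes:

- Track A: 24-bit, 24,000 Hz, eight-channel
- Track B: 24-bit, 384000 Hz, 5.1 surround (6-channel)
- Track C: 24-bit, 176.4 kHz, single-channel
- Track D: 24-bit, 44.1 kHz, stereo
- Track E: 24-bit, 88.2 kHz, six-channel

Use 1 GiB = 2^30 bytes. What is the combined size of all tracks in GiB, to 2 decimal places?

25.37 GiB

exactly 46 minutes = 2,760 s.
Track A: 24,000 × 2,760 × 3 × 8 = 1,589,760,000 bytes.
Track B: 384,000 × 2,760 × 3 × 6 = 19,077,120,000 bytes.
Track C: 176,400 × 2,760 × 3 × 1 = 1,460,592,000 bytes.
Track D: 44,100 × 2,760 × 3 × 2 = 730,296,000 bytes.
Track E: 88,200 × 2,760 × 3 × 6 = 4,381,776,000 bytes.
Total = 27,239,544,000 bytes = 25.37 GiB.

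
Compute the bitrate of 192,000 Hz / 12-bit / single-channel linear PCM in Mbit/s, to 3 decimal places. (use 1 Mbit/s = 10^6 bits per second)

Bit rate = 192,000 × 12 × 1 = 2,304,000 bits/s.
= 2.304 Mbit/s.

2.304 Mbit/s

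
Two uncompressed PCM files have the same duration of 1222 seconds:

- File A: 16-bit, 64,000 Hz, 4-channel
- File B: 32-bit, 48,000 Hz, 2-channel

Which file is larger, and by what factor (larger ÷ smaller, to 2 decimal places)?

File A, by a factor of 1.33

File A: 64,000 × 2 × 4 = 512,000 bytes/s.
File B: 48,000 × 4 × 2 = 384,000 bytes/s.
File A is larger; ratio = 625,664,000 / 469,248,000 = 1.33.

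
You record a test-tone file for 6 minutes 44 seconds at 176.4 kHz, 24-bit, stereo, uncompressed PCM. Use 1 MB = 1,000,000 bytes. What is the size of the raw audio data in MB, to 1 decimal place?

Duration = 6 minutes 44 seconds = 404 s.
Bytes = 176,400 samples/s × 404 s × 3 bytes/sample × 2 ch = 427,593,600 bytes.
427,593,600 / 1,000,000 = 427.6 MB.

427.6 MB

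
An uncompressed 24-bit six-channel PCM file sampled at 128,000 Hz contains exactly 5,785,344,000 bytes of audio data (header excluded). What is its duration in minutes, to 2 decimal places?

41.85 minutes

Byte rate = 128,000 × 3 × 6 = 2,304,000 bytes/s.
Duration = 5,785,344,000 / 2,304,000 = 2,511 s.
2,511 s / 60 = 41.85 minutes.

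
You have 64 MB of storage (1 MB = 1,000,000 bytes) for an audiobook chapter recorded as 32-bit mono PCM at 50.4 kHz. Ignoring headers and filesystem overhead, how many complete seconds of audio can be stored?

317 seconds

Uncompressed byte rate = 50,400 × 4 × 1 = 201,600 bytes/s.
Capacity = 64 × 1,000,000 = 64,000,000 bytes.
64,000,000 / 201,600 ≈ 317.46 s → 317 seconds.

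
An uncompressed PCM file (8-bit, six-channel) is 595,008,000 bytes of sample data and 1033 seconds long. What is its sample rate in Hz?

Bytes = sample_rate × seconds × bytes_per_sample × channels.
sample_rate = 595,008,000 / (1,033 × 1 × 6) = 595,008,000 / 6,198 = 96,000 Hz.

96,000 Hz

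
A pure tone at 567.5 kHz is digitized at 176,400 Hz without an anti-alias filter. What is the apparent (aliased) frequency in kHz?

38.3 kHz

Nyquist = 176,400/2 = 88,200 Hz; 567,500 Hz exceeds it.
Alias = |567,500 − 3×176,400| = |567,500 − 529,200| = 38,300 Hz = 38.3 kHz.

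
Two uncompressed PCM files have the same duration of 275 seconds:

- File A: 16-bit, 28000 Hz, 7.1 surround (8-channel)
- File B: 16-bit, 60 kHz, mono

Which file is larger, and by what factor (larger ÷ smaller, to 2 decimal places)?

File A: 28,000 × 2 × 8 = 448,000 bytes/s.
File B: 60,000 × 2 × 1 = 120,000 bytes/s.
File A is larger; ratio = 123,200,000 / 33,000,000 = 3.73.

File A, by a factor of 3.73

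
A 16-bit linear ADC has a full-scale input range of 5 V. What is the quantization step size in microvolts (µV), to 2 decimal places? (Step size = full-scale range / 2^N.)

5 V / 2^16 = 5 / 65,536 V = 76.29 µV.

76.29 µV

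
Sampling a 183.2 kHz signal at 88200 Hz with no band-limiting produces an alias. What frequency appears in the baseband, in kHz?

Nyquist = 88,200/2 = 44,100 Hz; 183,200 Hz exceeds it.
Alias = |183,200 − 2×88,200| = |183,200 − 176,400| = 6,800 Hz = 6.8 kHz.

6.8 kHz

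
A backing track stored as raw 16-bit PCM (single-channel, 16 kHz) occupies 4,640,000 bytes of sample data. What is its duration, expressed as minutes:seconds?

Byte rate = 16,000 × 2 × 1 = 32,000 bytes/s.
Duration = 4,640,000 / 32,000 = 145 s.
145 s = 2:25.

2:25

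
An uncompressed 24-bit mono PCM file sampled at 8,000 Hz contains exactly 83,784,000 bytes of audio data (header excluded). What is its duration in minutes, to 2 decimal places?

58.18 minutes

Byte rate = 8,000 × 3 × 1 = 24,000 bytes/s.
Duration = 83,784,000 / 24,000 = 3,491 s.
3,491 s / 60 = 58.18 minutes.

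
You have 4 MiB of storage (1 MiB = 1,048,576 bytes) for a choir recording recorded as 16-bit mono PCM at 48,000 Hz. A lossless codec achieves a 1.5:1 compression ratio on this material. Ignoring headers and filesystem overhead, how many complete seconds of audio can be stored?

Uncompressed byte rate = 48,000 × 2 × 1 = 96,000 bytes/s.
After 1.5:1 compression, effective rate ≈ 64000 bytes/s.
Capacity = 4 × 1,048,576 = 4,194,304 bytes.
4,194,304 / effective rate ≈ 65.54 s → 65 seconds.

65 seconds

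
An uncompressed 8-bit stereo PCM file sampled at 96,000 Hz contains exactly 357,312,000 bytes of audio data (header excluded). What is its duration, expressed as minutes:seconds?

Byte rate = 96,000 × 1 × 2 = 192,000 bytes/s.
Duration = 357,312,000 / 192,000 = 1,861 s.
1,861 s = 31:01.

31:01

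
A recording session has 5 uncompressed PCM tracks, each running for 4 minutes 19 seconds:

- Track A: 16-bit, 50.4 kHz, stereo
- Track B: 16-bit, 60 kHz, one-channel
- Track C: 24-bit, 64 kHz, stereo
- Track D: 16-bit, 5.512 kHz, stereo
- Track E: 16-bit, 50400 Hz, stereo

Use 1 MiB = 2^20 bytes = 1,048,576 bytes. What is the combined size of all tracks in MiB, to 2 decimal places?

4 minutes 19 seconds = 259 s.
Track A: 50,400 × 259 × 2 × 2 = 52,214,400 bytes.
Track B: 60,000 × 259 × 2 × 1 = 31,080,000 bytes.
Track C: 64,000 × 259 × 3 × 2 = 99,456,000 bytes.
Track D: 5,512 × 259 × 2 × 2 = 5,710,432 bytes.
Track E: 50,400 × 259 × 2 × 2 = 52,214,400 bytes.
Total = 240,675,232 bytes = 229.53 MiB.

229.53 MiB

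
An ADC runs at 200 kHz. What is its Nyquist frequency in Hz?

Nyquist frequency = sample rate / 2 = 200,000 / 2 = 100,000 Hz.

100,000 Hz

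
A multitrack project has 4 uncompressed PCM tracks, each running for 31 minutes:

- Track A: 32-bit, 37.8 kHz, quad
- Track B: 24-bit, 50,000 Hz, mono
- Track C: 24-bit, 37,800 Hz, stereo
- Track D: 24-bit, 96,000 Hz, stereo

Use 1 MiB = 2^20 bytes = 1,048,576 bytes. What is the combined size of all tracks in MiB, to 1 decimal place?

2762.9 MiB

31 minutes = 1,860 s.
Track A: 37,800 × 1,860 × 4 × 4 = 1,124,928,000 bytes.
Track B: 50,000 × 1,860 × 3 × 1 = 279,000,000 bytes.
Track C: 37,800 × 1,860 × 3 × 2 = 421,848,000 bytes.
Track D: 96,000 × 1,860 × 3 × 2 = 1,071,360,000 bytes.
Total = 2,897,136,000 bytes = 2762.9 MiB.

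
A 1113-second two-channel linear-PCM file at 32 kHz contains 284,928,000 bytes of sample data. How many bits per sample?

Bytes per sample = 284,928,000 / (32,000 × 1,113 × 2) = 284,928,000 / 71,232,000 = 4.
Bit depth = 4 × 8 = 32 bits.

32 bits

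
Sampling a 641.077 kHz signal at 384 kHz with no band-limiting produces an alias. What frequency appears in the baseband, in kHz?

Nyquist = 384,000/2 = 192,000 Hz; 641,077 Hz exceeds it.
Alias = |641,077 − 2×384,000| = |641,077 − 768,000| = 126,923 Hz = 126.923 kHz.

126.923 kHz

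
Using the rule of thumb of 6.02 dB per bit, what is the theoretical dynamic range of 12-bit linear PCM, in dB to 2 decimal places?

72.24 dB

12 × 6.02 = 72.24 dB.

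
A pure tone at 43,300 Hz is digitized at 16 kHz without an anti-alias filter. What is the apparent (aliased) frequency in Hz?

4,700 Hz

Nyquist = 16,000/2 = 8,000 Hz; 43,300 Hz exceeds it.
Alias = |43,300 − 3×16,000| = |43,300 − 48,000| = 4,700 Hz.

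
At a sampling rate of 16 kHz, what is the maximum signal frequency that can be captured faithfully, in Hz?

8,000 Hz

Nyquist frequency = sample rate / 2 = 16,000 / 2 = 8,000 Hz.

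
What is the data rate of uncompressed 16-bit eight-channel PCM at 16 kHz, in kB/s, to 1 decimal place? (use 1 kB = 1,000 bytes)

256.0 kB/s

Bit rate = 16,000 × 16 × 8 = 2,048,000 bits/s.
2,048,000 / 8 = 256,000 B/s = 256.0 kB/s.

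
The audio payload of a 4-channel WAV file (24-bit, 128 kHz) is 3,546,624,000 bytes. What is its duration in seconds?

2,309 seconds

Byte rate = 128,000 × 3 × 4 = 1,536,000 bytes/s.
Duration = 3,546,624,000 / 1,536,000 = 2,309 s.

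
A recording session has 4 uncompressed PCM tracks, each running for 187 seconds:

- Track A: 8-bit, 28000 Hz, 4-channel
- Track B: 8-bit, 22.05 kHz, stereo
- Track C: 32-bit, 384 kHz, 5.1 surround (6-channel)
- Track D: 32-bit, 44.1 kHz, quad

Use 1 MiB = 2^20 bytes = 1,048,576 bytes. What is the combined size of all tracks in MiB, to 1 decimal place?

Track A: 28,000 × 187 × 1 × 4 = 20,944,000 bytes.
Track B: 22,050 × 187 × 1 × 2 = 8,246,700 bytes.
Track C: 384,000 × 187 × 4 × 6 = 1,723,392,000 bytes.
Track D: 44,100 × 187 × 4 × 4 = 131,947,200 bytes.
Total = 1,884,529,900 bytes = 1797.2 MiB.

1797.2 MiB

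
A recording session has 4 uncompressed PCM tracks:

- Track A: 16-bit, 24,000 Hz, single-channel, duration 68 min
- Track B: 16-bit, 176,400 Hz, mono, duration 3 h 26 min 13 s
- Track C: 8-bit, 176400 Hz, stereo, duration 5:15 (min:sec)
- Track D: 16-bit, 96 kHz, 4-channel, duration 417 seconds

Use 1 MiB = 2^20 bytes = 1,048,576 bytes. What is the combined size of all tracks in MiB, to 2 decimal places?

4761.15 MiB

Track A: 68 min = 4,080 s; 24,000 × 4,080 × 2 × 1 = 195,840,000 bytes.
Track B: 3 h 26 min 13 s = 12,373 s; 176,400 × 12,373 × 2 × 1 = 4,365,194,400 bytes.
Track C: 5:15 (min:sec) = 315 s; 176,400 × 315 × 1 × 2 = 111,132,000 bytes.
Track D: 96,000 × 417 × 2 × 4 = 320,256,000 bytes.
Total = 4,992,422,400 bytes = 4761.15 MiB.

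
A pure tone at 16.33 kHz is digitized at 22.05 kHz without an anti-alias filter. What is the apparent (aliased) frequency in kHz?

Nyquist = 22,050/2 = 11,025 Hz; 16,330 Hz exceeds it.
Alias = |16,330 − 1×22,050| = |16,330 − 22,050| = 5,720 Hz = 5.72 kHz.

5.72 kHz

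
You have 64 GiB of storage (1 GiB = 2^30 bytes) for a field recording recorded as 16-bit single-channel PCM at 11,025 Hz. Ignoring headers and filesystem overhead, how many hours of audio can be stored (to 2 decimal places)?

Uncompressed byte rate = 11,025 × 2 × 1 = 22,050 bytes/s.
Capacity = 64 × 1,073,741,824 = 68,719,476,736 bytes.
68,719,476,736 / 22,050 ≈ 3116529.56 s → 865.70 hours.

865.70 hours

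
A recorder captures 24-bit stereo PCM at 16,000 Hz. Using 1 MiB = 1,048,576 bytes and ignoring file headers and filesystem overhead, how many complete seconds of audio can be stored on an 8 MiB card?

87 seconds

Uncompressed byte rate = 16,000 × 3 × 2 = 96,000 bytes/s.
Capacity = 8 × 1,048,576 = 8,388,608 bytes.
8,388,608 / 96,000 ≈ 87.38 s → 87 seconds.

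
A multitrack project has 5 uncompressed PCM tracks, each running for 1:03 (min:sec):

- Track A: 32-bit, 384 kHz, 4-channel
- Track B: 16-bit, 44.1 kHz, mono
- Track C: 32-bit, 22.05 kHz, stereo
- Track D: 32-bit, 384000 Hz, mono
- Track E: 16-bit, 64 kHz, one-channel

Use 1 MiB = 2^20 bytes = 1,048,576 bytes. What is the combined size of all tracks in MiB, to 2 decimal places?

485.01 MiB

1:03 (min:sec) = 63 s.
Track A: 384,000 × 63 × 4 × 4 = 387,072,000 bytes.
Track B: 44,100 × 63 × 2 × 1 = 5,556,600 bytes.
Track C: 22,050 × 63 × 4 × 2 = 11,113,200 bytes.
Track D: 384,000 × 63 × 4 × 1 = 96,768,000 bytes.
Track E: 64,000 × 63 × 2 × 1 = 8,064,000 bytes.
Total = 508,573,800 bytes = 485.01 MiB.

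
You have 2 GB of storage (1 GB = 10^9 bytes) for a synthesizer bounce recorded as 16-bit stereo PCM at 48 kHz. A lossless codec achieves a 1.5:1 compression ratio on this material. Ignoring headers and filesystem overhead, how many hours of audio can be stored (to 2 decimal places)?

Uncompressed byte rate = 48,000 × 2 × 2 = 192,000 bytes/s.
After 1.5:1 compression, effective rate ≈ 128000 bytes/s.
Capacity = 2 × 1,000,000,000 = 2,000,000,000 bytes.
2,000,000,000 / effective rate ≈ 15625 s → 4.34 hours.

4.34 hours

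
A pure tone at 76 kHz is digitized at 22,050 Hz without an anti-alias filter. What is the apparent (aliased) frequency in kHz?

9.85 kHz

Nyquist = 22,050/2 = 11,025 Hz; 76,000 Hz exceeds it.
Alias = |76,000 − 3×22,050| = |76,000 − 66,150| = 9,850 Hz = 9.85 kHz.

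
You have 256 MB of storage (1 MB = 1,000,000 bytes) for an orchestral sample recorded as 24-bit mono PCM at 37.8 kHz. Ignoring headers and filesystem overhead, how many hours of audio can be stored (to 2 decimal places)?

0.63 hours

Uncompressed byte rate = 37,800 × 3 × 1 = 113,400 bytes/s.
Capacity = 256 × 1,000,000 = 256,000,000 bytes.
256,000,000 / 113,400 ≈ 2257.5 s → 0.63 hours.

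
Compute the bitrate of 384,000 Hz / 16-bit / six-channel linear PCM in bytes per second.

4,608,000 bytes/s

Bit rate = 384,000 × 16 × 6 = 36,864,000 bits/s.
36,864,000 / 8 = 4,608,000 bytes/s.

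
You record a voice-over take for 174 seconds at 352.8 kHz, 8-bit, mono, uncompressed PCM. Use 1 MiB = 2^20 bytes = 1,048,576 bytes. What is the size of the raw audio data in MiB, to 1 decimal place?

Bytes = 352,800 samples/s × 174 s × 1 bytes/sample × 1 ch = 61,387,200 bytes.
61,387,200 / 1,048,576 = 58.5 MiB.

58.5 MiB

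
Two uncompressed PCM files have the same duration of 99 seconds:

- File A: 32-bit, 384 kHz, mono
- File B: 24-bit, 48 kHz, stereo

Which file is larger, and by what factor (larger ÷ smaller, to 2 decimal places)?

File A: 384,000 × 4 × 1 = 1,536,000 bytes/s.
File B: 48,000 × 3 × 2 = 288,000 bytes/s.
File A is larger; ratio = 152,064,000 / 28,512,000 = 5.33.

File A, by a factor of 5.33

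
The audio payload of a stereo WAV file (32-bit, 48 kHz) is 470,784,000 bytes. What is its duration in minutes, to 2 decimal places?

Byte rate = 48,000 × 4 × 2 = 384,000 bytes/s.
Duration = 470,784,000 / 384,000 = 1,226 s.
1,226 s / 60 = 20.43 minutes.

20.43 minutes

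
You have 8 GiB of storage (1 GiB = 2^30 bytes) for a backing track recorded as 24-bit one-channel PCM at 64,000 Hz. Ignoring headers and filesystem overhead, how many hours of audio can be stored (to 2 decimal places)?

12.43 hours

Uncompressed byte rate = 64,000 × 3 × 1 = 192,000 bytes/s.
Capacity = 8 × 1,073,741,824 = 8,589,934,592 bytes.
8,589,934,592 / 192,000 ≈ 44739.24 s → 12.43 hours.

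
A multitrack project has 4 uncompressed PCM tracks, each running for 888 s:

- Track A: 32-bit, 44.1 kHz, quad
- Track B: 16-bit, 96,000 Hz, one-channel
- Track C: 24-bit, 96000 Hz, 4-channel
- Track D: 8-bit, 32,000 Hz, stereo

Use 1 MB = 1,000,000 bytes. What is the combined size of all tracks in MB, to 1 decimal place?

Track A: 44,100 × 888 × 4 × 4 = 626,572,800 bytes.
Track B: 96,000 × 888 × 2 × 1 = 170,496,000 bytes.
Track C: 96,000 × 888 × 3 × 4 = 1,022,976,000 bytes.
Track D: 32,000 × 888 × 1 × 2 = 56,832,000 bytes.
Total = 1,876,876,800 bytes = 1876.9 MB.

1876.9 MB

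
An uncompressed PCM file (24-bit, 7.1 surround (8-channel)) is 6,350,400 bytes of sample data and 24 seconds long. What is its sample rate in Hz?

11,025 Hz

Bytes = sample_rate × seconds × bytes_per_sample × channels.
sample_rate = 6,350,400 / (24 × 3 × 8) = 6,350,400 / 576 = 11,025 Hz.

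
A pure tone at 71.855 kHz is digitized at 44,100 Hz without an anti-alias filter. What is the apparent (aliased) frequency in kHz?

Nyquist = 44,100/2 = 22,050 Hz; 71,855 Hz exceeds it.
Alias = |71,855 − 2×44,100| = |71,855 − 88,200| = 16,345 Hz = 16.345 kHz.

16.345 kHz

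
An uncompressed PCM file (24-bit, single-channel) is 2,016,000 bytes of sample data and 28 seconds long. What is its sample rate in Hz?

24,000 Hz

Bytes = sample_rate × seconds × bytes_per_sample × channels.
sample_rate = 2,016,000 / (28 × 3 × 1) = 2,016,000 / 84 = 24,000 Hz.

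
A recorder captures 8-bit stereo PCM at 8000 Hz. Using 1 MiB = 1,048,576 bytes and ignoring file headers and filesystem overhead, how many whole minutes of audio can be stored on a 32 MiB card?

34 minutes

Uncompressed byte rate = 8,000 × 1 × 2 = 16,000 bytes/s.
Capacity = 32 × 1,048,576 = 33,554,432 bytes.
33,554,432 / 16,000 ≈ 2097.15 s → 34 minutes.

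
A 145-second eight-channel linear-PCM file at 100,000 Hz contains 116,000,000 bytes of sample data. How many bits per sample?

8 bits

Bytes per sample = 116,000,000 / (100,000 × 145 × 8) = 116,000,000 / 116,000,000 = 1.
Bit depth = 1 × 8 = 8 bits.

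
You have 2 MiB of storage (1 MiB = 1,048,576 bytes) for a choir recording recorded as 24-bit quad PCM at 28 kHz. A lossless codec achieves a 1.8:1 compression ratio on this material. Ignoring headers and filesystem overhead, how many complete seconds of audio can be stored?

11 seconds

Uncompressed byte rate = 28,000 × 3 × 4 = 336,000 bytes/s.
After 1.8:1 compression, effective rate ≈ 186666.67 bytes/s.
Capacity = 2 × 1,048,576 = 2,097,152 bytes.
2,097,152 / effective rate ≈ 11.23 s → 11 seconds.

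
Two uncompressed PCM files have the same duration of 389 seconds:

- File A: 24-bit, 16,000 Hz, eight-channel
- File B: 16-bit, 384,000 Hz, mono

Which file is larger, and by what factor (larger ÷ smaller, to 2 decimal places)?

File A: 16,000 × 3 × 8 = 384,000 bytes/s.
File B: 384,000 × 2 × 1 = 768,000 bytes/s.
File B is larger; ratio = 298,752,000 / 149,376,000 = 2.00.

File B, by a factor of 2.00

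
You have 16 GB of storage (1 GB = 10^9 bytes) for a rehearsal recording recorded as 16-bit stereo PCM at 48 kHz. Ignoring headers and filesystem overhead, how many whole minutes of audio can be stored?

1,388 minutes

Uncompressed byte rate = 48,000 × 2 × 2 = 192,000 bytes/s.
Capacity = 16 × 1,000,000,000 = 16,000,000,000 bytes.
16,000,000,000 / 192,000 ≈ 83333.33 s → 1,388 minutes.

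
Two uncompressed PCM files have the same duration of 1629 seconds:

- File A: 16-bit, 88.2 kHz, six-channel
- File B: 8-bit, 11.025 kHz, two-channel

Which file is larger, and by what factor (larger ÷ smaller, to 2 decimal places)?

File A, by a factor of 48.00

File A: 88,200 × 2 × 6 = 1,058,400 bytes/s.
File B: 11,025 × 1 × 2 = 22,050 bytes/s.
File A is larger; ratio = 1,724,133,600 / 35,919,450 = 48.00.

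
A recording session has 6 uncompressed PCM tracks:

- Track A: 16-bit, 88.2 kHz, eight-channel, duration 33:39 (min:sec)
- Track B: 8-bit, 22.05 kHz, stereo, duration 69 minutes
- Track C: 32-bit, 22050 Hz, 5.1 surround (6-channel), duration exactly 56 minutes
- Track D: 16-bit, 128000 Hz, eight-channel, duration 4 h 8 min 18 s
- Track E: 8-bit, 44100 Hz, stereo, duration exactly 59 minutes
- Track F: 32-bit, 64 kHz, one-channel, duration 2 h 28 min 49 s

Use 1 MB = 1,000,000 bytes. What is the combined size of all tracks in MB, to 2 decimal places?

Track A: 33:39 (min:sec) = 2,019 s; 88,200 × 2,019 × 2 × 8 = 2,849,212,800 bytes.
Track B: 69 minutes = 4,140 s; 22,050 × 4,140 × 1 × 2 = 182,574,000 bytes.
Track C: exactly 56 minutes = 3,360 s; 22,050 × 3,360 × 4 × 6 = 1,778,112,000 bytes.
Track D: 4 h 8 min 18 s = 14,898 s; 128,000 × 14,898 × 2 × 8 = 30,511,104,000 bytes.
Track E: exactly 59 minutes = 3,540 s; 44,100 × 3,540 × 1 × 2 = 312,228,000 bytes.
Track F: 2 h 28 min 49 s = 8,929 s; 64,000 × 8,929 × 4 × 1 = 2,285,824,000 bytes.
Total = 37,919,054,800 bytes = 37919.05 MB.

37919.05 MB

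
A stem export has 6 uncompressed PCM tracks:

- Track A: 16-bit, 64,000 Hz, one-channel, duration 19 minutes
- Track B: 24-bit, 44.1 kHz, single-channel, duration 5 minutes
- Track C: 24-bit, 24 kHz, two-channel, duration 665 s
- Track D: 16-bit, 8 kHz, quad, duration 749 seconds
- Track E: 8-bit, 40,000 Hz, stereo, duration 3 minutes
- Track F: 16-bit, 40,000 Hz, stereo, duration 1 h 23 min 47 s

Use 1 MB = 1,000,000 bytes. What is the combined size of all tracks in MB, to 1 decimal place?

Track A: 19 minutes = 1,140 s; 64,000 × 1,140 × 2 × 1 = 145,920,000 bytes.
Track B: 5 minutes = 300 s; 44,100 × 300 × 3 × 1 = 39,690,000 bytes.
Track C: 24,000 × 665 × 3 × 2 = 95,760,000 bytes.
Track D: 8,000 × 749 × 2 × 4 = 47,936,000 bytes.
Track E: 3 minutes = 180 s; 40,000 × 180 × 1 × 2 = 14,400,000 bytes.
Track F: 1 h 23 min 47 s = 5,027 s; 40,000 × 5,027 × 2 × 2 = 804,320,000 bytes.
Total = 1,148,026,000 bytes = 1148.0 MB.

1148.0 MB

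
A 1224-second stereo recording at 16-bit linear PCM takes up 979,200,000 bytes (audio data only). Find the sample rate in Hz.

200,000 Hz

Bytes = sample_rate × seconds × bytes_per_sample × channels.
sample_rate = 979,200,000 / (1,224 × 2 × 2) = 979,200,000 / 4,896 = 200,000 Hz.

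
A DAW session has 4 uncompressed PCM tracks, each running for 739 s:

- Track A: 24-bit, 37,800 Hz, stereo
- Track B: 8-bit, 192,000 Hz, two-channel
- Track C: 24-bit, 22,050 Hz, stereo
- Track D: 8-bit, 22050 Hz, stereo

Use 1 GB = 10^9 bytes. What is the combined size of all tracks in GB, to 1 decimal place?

Track A: 37,800 × 739 × 3 × 2 = 167,605,200 bytes.
Track B: 192,000 × 739 × 1 × 2 = 283,776,000 bytes.
Track C: 22,050 × 739 × 3 × 2 = 97,769,700 bytes.
Track D: 22,050 × 739 × 1 × 2 = 32,589,900 bytes.
Total = 581,740,800 bytes = 0.6 GB.

0.6 GB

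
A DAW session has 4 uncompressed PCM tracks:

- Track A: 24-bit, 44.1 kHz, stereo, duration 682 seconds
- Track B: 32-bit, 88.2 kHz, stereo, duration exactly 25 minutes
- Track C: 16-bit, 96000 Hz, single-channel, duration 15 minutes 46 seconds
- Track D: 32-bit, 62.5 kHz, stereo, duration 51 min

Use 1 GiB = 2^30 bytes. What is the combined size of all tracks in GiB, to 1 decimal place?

Track A: 44,100 × 682 × 3 × 2 = 180,457,200 bytes.
Track B: exactly 25 minutes = 1,500 s; 88,200 × 1,500 × 4 × 2 = 1,058,400,000 bytes.
Track C: 15 minutes 46 seconds = 946 s; 96,000 × 946 × 2 × 1 = 181,632,000 bytes.
Track D: 51 min = 3,060 s; 62,500 × 3,060 × 4 × 2 = 1,530,000,000 bytes.
Total = 2,950,489,200 bytes = 2.7 GiB.

2.7 GiB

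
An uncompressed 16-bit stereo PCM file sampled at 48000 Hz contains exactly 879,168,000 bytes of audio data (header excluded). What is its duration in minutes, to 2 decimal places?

Byte rate = 48,000 × 2 × 2 = 192,000 bytes/s.
Duration = 879,168,000 / 192,000 = 4,579 s.
4,579 s / 60 = 76.32 minutes.

76.32 minutes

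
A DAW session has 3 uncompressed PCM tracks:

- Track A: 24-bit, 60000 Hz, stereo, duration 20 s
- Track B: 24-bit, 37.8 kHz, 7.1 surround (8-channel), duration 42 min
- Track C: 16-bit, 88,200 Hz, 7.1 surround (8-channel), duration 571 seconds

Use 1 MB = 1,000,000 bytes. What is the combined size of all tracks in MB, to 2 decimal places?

3099.14 MB

Track A: 60,000 × 20 × 3 × 2 = 7,200,000 bytes.
Track B: 42 min = 2,520 s; 37,800 × 2,520 × 3 × 8 = 2,286,144,000 bytes.
Track C: 88,200 × 571 × 2 × 8 = 805,795,200 bytes.
Total = 3,099,139,200 bytes = 3099.14 MB.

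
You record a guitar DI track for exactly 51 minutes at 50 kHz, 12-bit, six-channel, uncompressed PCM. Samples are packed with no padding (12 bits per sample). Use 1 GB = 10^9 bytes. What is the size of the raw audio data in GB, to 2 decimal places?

1.38 GB

Duration = exactly 51 minutes = 3,060 s.
Bits = 50,000 × 3,060 × 12 × 6 = 11,016,000,000 bits = 1,377,000,000 bytes.
1,377,000,000 / 1,000,000,000 = 1.38 GB.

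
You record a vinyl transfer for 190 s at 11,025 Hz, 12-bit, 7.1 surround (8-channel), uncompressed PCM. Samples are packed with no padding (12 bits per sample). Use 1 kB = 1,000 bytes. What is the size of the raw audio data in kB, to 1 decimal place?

25137.0 kB

Bits = 11,025 × 190 × 12 × 8 = 201,096,000 bits = 25,137,000 bytes.
25,137,000 / 1,000 = 25137.0 kB.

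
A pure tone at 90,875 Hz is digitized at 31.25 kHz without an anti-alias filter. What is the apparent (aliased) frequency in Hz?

2,875 Hz

Nyquist = 31,250/2 = 15,625 Hz; 90,875 Hz exceeds it.
Alias = |90,875 − 3×31,250| = |90,875 − 93,750| = 2,875 Hz.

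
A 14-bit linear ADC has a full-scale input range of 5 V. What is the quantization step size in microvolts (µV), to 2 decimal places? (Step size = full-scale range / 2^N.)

5 V / 2^14 = 5 / 16,384 V = 305.18 µV.

305.18 µV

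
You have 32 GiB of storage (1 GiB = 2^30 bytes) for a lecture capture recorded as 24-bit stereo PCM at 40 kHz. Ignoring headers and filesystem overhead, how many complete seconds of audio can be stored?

143,165 seconds

Uncompressed byte rate = 40,000 × 3 × 2 = 240,000 bytes/s.
Capacity = 32 × 1,073,741,824 = 34,359,738,368 bytes.
34,359,738,368 / 240,000 ≈ 143165.58 s → 143,165 seconds.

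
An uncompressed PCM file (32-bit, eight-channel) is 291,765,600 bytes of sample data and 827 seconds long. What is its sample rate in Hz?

Bytes = sample_rate × seconds × bytes_per_sample × channels.
sample_rate = 291,765,600 / (827 × 4 × 8) = 291,765,600 / 26,464 = 11,025 Hz.

11,025 Hz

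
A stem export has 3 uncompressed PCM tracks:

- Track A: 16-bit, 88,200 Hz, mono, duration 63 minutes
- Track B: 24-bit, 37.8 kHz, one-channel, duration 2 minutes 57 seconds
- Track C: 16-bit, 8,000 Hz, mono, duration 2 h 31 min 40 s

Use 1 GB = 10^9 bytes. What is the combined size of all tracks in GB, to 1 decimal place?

Track A: 63 minutes = 3,780 s; 88,200 × 3,780 × 2 × 1 = 666,792,000 bytes.
Track B: 2 minutes 57 seconds = 177 s; 37,800 × 177 × 3 × 1 = 20,071,800 bytes.
Track C: 2 h 31 min 40 s = 9,100 s; 8,000 × 9,100 × 2 × 1 = 145,600,000 bytes.
Total = 832,463,800 bytes = 0.8 GB.

0.8 GB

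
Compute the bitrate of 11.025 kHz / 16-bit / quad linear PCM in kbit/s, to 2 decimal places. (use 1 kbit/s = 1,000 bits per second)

705.60 kbit/s

Bit rate = 11,025 × 16 × 4 = 705,600 bits/s.
= 705.60 kbit/s.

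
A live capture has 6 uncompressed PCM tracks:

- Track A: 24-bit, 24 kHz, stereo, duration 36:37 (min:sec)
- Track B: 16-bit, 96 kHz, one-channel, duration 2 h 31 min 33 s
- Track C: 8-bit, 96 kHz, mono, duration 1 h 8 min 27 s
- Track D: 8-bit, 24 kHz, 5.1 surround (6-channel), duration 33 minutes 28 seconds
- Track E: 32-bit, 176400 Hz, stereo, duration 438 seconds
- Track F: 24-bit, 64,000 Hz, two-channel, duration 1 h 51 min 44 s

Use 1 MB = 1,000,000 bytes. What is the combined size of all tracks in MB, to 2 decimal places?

5938.09 MB

Track A: 36:37 (min:sec) = 2,197 s; 24,000 × 2,197 × 3 × 2 = 316,368,000 bytes.
Track B: 2 h 31 min 33 s = 9,093 s; 96,000 × 9,093 × 2 × 1 = 1,745,856,000 bytes.
Track C: 1 h 8 min 27 s = 4,107 s; 96,000 × 4,107 × 1 × 1 = 394,272,000 bytes.
Track D: 33 minutes 28 seconds = 2,008 s; 24,000 × 2,008 × 1 × 6 = 289,152,000 bytes.
Track E: 176,400 × 438 × 4 × 2 = 618,105,600 bytes.
Track F: 1 h 51 min 44 s = 6,704 s; 64,000 × 6,704 × 3 × 2 = 2,574,336,000 bytes.
Total = 5,938,089,600 bytes = 5938.09 MB.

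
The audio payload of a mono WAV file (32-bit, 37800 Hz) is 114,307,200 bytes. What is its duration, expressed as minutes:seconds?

Byte rate = 37,800 × 4 × 1 = 151,200 bytes/s.
Duration = 114,307,200 / 151,200 = 756 s.
756 s = 12:36.

12:36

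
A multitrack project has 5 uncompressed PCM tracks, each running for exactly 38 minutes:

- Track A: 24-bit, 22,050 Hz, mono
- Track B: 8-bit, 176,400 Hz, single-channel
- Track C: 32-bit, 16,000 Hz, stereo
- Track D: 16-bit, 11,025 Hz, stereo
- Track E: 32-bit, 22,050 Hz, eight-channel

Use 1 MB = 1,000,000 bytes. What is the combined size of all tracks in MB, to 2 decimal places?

2554.17 MB

exactly 38 minutes = 2,280 s.
Track A: 22,050 × 2,280 × 3 × 1 = 150,822,000 bytes.
Track B: 176,400 × 2,280 × 1 × 1 = 402,192,000 bytes.
Track C: 16,000 × 2,280 × 4 × 2 = 291,840,000 bytes.
Track D: 11,025 × 2,280 × 2 × 2 = 100,548,000 bytes.
Track E: 22,050 × 2,280 × 4 × 8 = 1,608,768,000 bytes.
Total = 2,554,170,000 bytes = 2554.17 MB.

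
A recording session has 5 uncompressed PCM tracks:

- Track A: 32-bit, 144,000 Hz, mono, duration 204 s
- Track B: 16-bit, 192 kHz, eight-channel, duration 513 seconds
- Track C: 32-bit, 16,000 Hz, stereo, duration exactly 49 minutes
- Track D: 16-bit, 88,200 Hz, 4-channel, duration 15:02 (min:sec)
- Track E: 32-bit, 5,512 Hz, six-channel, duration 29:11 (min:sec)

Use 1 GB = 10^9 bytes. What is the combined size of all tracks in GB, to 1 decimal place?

Track A: 144,000 × 204 × 4 × 1 = 117,504,000 bytes.
Track B: 192,000 × 513 × 2 × 8 = 1,575,936,000 bytes.
Track C: exactly 49 minutes = 2,940 s; 16,000 × 2,940 × 4 × 2 = 376,320,000 bytes.
Track D: 15:02 (min:sec) = 902 s; 88,200 × 902 × 2 × 4 = 636,451,200 bytes.
Track E: 29:11 (min:sec) = 1,751 s; 5,512 × 1,751 × 4 × 6 = 231,636,288 bytes.
Total = 2,937,847,488 bytes = 2.9 GB.

2.9 GB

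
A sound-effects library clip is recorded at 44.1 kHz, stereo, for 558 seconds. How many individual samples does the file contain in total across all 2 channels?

49,215,600 samples

44,100 × 558 s × 2 ch = 49,215,600 samples.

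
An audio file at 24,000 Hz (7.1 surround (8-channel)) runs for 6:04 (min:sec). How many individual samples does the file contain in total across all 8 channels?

6:04 (min:sec) = 364 s.
24,000 × 364 s × 8 ch = 69,888,000 samples.

69,888,000 samples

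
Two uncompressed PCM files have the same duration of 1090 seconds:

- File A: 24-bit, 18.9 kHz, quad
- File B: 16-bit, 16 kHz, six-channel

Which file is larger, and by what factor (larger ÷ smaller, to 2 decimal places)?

File A, by a factor of 1.18

File A: 18,900 × 3 × 4 = 226,800 bytes/s.
File B: 16,000 × 2 × 6 = 192,000 bytes/s.
File A is larger; ratio = 247,212,000 / 209,280,000 = 1.18.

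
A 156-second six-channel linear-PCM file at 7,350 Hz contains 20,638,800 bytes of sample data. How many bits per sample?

24 bits

Bytes per sample = 20,638,800 / (7,350 × 156 × 6) = 20,638,800 / 6,879,600 = 3.
Bit depth = 3 × 8 = 24 bits.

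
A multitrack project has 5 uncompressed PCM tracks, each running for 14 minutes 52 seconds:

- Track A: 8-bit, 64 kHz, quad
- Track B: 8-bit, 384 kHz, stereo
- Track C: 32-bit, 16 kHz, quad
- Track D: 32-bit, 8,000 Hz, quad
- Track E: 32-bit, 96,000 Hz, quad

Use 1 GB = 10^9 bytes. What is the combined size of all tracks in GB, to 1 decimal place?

2.6 GB

14 minutes 52 seconds = 892 s.
Track A: 64,000 × 892 × 1 × 4 = 228,352,000 bytes.
Track B: 384,000 × 892 × 1 × 2 = 685,056,000 bytes.
Track C: 16,000 × 892 × 4 × 4 = 228,352,000 bytes.
Track D: 8,000 × 892 × 4 × 4 = 114,176,000 bytes.
Track E: 96,000 × 892 × 4 × 4 = 1,370,112,000 bytes.
Total = 2,626,048,000 bytes = 2.6 GB.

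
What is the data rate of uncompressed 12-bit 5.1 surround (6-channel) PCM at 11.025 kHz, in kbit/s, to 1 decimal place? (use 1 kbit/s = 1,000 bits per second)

793.8 kbit/s

Bit rate = 11,025 × 12 × 6 = 793,800 bits/s.
= 793.8 kbit/s.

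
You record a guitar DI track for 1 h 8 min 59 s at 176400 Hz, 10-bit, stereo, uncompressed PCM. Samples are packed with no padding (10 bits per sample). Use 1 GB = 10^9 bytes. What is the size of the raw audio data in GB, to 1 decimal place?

1.8 GB

Duration = 1 h 8 min 59 s = 4,139 s.
Bits = 176,400 × 4,139 × 10 × 2 = 14,602,392,000 bits = 1,825,299,000 bytes.
1,825,299,000 / 1,000,000,000 = 1.8 GB.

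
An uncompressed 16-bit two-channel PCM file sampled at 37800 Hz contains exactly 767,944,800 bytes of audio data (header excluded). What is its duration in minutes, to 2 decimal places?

84.65 minutes

Byte rate = 37,800 × 2 × 2 = 151,200 bytes/s.
Duration = 767,944,800 / 151,200 = 5,079 s.
5,079 s / 60 = 84.65 minutes.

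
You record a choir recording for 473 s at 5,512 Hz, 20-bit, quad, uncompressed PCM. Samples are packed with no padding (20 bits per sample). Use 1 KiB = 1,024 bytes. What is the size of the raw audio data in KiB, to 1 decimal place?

Bits = 5,512 × 473 × 20 × 4 = 208,574,080 bits = 26,071,760 bytes.
26,071,760 / 1,024 = 25460.7 KiB.

25460.7 KiB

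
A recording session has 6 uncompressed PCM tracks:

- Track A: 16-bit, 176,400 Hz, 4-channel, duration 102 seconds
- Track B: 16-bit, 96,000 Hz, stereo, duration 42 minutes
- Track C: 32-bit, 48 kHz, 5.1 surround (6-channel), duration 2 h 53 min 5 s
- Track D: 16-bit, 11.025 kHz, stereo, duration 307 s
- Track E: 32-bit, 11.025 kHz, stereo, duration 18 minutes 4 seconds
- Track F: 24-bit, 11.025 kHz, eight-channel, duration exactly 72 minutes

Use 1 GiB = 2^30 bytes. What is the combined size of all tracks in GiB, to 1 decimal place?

Track A: 176,400 × 102 × 2 × 4 = 143,942,400 bytes.
Track B: 42 minutes = 2,520 s; 96,000 × 2,520 × 2 × 2 = 967,680,000 bytes.
Track C: 2 h 53 min 5 s = 10,385 s; 48,000 × 10,385 × 4 × 6 = 11,963,520,000 bytes.
Track D: 11,025 × 307 × 2 × 2 = 13,538,700 bytes.
Track E: 18 minutes 4 seconds = 1,084 s; 11,025 × 1,084 × 4 × 2 = 95,608,800 bytes.
Track F: exactly 72 minutes = 4,320 s; 11,025 × 4,320 × 3 × 8 = 1,143,072,000 bytes.
Total = 14,327,361,900 bytes = 13.3 GiB.

13.3 GiB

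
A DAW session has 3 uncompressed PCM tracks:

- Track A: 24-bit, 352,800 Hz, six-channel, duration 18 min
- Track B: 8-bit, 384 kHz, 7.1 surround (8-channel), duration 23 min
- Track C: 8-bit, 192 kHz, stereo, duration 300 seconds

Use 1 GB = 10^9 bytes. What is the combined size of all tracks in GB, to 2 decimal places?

11.21 GB

Track A: 18 min = 1,080 s; 352,800 × 1,080 × 3 × 6 = 6,858,432,000 bytes.
Track B: 23 min = 1,380 s; 384,000 × 1,380 × 1 × 8 = 4,239,360,000 bytes.
Track C: 192,000 × 300 × 1 × 2 = 115,200,000 bytes.
Total = 11,212,992,000 bytes = 11.21 GB.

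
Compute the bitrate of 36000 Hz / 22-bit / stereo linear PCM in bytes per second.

198,000 bytes/s

Bit rate = 36,000 × 22 × 2 = 1,584,000 bits/s.
1,584,000 / 8 = 198,000 bytes/s.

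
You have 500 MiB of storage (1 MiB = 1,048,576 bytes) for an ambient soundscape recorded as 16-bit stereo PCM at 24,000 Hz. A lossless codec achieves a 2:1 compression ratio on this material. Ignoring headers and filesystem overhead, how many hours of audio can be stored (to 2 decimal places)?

3.03 hours

Uncompressed byte rate = 24,000 × 2 × 2 = 96,000 bytes/s.
After 2:1 compression, effective rate ≈ 48000 bytes/s.
Capacity = 500 × 1,048,576 = 524,288,000 bytes.
524,288,000 / effective rate ≈ 10922.67 s → 3.03 hours.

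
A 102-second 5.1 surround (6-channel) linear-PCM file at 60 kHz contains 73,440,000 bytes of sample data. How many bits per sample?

16 bits

Bytes per sample = 73,440,000 / (60,000 × 102 × 6) = 73,440,000 / 36,720,000 = 2.
Bit depth = 2 × 8 = 16 bits.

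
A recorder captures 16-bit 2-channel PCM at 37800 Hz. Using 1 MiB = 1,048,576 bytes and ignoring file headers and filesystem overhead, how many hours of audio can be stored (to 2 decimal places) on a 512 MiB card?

0.99 hours

Uncompressed byte rate = 37,800 × 2 × 2 = 151,200 bytes/s.
Capacity = 512 × 1,048,576 = 536,870,912 bytes.
536,870,912 / 151,200 ≈ 3550.73 s → 0.99 hours.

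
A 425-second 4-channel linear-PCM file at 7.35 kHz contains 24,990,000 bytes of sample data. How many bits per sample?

Bytes per sample = 24,990,000 / (7,350 × 425 × 4) = 24,990,000 / 12,495,000 = 2.
Bit depth = 2 × 8 = 16 bits.

16 bits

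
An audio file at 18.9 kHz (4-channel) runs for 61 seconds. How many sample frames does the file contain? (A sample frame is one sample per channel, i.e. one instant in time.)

1,152,900 sample frames

18,900 samples/s × 61 s = 1,152,900 frames.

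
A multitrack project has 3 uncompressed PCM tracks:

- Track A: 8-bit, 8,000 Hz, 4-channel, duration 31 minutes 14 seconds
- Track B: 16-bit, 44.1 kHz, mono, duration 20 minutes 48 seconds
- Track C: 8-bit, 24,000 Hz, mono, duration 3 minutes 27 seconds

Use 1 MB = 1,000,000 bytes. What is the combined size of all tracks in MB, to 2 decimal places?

175.01 MB

Track A: 31 minutes 14 seconds = 1,874 s; 8,000 × 1,874 × 1 × 4 = 59,968,000 bytes.
Track B: 20 minutes 48 seconds = 1,248 s; 44,100 × 1,248 × 2 × 1 = 110,073,600 bytes.
Track C: 3 minutes 27 seconds = 207 s; 24,000 × 207 × 1 × 1 = 4,968,000 bytes.
Total = 175,009,600 bytes = 175.01 MB.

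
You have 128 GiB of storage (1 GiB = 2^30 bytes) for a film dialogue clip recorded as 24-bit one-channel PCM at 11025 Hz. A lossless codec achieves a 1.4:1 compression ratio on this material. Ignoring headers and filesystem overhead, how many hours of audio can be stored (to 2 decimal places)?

Uncompressed byte rate = 11,025 × 3 × 1 = 33,075 bytes/s.
After 1.4:1 compression, effective rate ≈ 23625 bytes/s.
Capacity = 128 × 1,073,741,824 = 137,438,953,472 bytes.
137,438,953,472 / effective rate ≈ 5817521.84 s → 1615.98 hours.

1615.98 hours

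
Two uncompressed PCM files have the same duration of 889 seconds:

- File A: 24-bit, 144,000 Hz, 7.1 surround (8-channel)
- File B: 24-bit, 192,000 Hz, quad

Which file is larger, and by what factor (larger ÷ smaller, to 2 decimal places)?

File A: 144,000 × 3 × 8 = 3,456,000 bytes/s.
File B: 192,000 × 3 × 4 = 2,304,000 bytes/s.
File A is larger; ratio = 3,072,384,000 / 2,048,256,000 = 1.50.

File A, by a factor of 1.50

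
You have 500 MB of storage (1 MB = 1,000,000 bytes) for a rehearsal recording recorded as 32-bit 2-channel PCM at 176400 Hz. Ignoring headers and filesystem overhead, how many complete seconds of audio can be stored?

Uncompressed byte rate = 176,400 × 4 × 2 = 1,411,200 bytes/s.
Capacity = 500 × 1,000,000 = 500,000,000 bytes.
500,000,000 / 1,411,200 ≈ 354.31 s → 354 seconds.

354 seconds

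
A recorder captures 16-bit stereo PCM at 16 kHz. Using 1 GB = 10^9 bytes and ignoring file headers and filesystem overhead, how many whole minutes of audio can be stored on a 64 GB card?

Uncompressed byte rate = 16,000 × 2 × 2 = 64,000 bytes/s.
Capacity = 64 × 1,000,000,000 = 64,000,000,000 bytes.
64,000,000,000 / 64,000 ≈ 1000000 s → 16,666 minutes.

16,666 minutes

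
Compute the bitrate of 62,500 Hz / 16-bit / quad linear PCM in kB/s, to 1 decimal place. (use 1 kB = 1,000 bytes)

500.0 kB/s

Bit rate = 62,500 × 16 × 4 = 4,000,000 bits/s.
4,000,000 / 8 = 500,000 B/s = 500.0 kB/s.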